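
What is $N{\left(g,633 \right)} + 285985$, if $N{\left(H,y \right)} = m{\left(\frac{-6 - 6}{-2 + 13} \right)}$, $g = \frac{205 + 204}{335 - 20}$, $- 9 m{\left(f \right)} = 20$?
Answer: $\frac{2573845}{9} \approx 2.8598 \cdot 10^{5}$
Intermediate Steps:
$m{\left(f \right)} = - \frac{20}{9}$ ($m{\left(f \right)} = \left(- \frac{1}{9}\right) 20 = - \frac{20}{9}$)
$g = \frac{409}{315} \approx 1.2984$
$N{\left(H,y \right)} = - \frac{20}{9}$
$N{\left(g,633 \right)} + 285985 = - \frac{20}{9} + 285985 = \frac{2573845}{9}$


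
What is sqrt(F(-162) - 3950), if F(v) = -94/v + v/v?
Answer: I*sqrt(319822)/9 ≈ 62.836*I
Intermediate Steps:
F(v) = 1 - 94/v (F(v) = -94/v + 1 = 1 - 94/v)
sqrt(F(-162) - 3950) = sqrt((-94 - 162)/(-162) - 3950) = sqrt(-1/162*(-256) - 3950) = sqrt(128/81 - 3950) = sqrt(-319822/81) = I*sqrt(319822)/9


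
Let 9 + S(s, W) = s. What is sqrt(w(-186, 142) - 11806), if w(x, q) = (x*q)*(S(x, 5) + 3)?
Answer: sqrt(5059298) ≈ 2249.3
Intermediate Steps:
S(s, W) = -9 + s
w(x, q) = q*x*(-6 + x) (w(x, q) = (x*q)*((-9 + x) + 3) = (q*x)*(-6 + x) = q*x*(-6 + x))
sqrt(w(-186, 142) - 11806) = sqrt(142*(-186)*(-6 - 186) - 11806) = sqrt(142*(-186)*(-192) - 11806) = sqrt(5071104 - 11806) = sqrt(5059298)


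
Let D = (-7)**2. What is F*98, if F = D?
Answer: 4802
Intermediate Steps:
D = 49
F = 49
F*98 = 49*98 = 4802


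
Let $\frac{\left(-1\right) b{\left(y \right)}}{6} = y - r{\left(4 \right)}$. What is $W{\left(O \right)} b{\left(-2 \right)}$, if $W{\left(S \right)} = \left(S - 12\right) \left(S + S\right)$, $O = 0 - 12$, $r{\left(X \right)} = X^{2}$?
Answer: $62208$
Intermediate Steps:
$O = -12$
$b{\left(y \right)} = 96 - 6 y$ ($b{\left(y \right)} = - 6 \left(y - 4^{2}\right) = - 6 \left(y - 16\right) = - 6 \left(-16 + y\right) = 96 - 6 y$)
$W{\left(S \right)} = 2 S \left(-12 + S\right)$ ($W{\left(S \right)} = \left(-12 + S\right) 2 S = 2 S \left(-12 + S\right)$)
$W{\left(O \right)} b{\left(-2 \right)} = 2 \left(-12\right) \left(-12 - 12\right) \left(96 - -12\right) = 2 \left(-12\right) \left(-24\right) \left(96 + 12\right) = 576 \cdot 108 = 62208$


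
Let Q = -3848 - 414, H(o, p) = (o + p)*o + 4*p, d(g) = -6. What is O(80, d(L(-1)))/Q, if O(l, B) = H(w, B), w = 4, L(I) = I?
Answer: 16/2131 ≈ 0.0075082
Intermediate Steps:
H(o, p) = 4*p + o*(o + p) (H(o, p) = o*(o + p) + 4*p = 4*p + o*(o + p))
O(l, B) = 16 + 8*B (O(l, B) = 4² + 4*B + 4*B = 16 + 4*B + 4*B = 16 + 8*B)
Q = -4262
O(80, d(L(-1)))/Q = (16 + 8*(-6))/(-4262) = (16 - 48)*(-1/4262) = -32*(-1/4262) = 16/2131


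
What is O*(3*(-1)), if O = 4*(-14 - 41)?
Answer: 660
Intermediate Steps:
O = -220 (O = 4*(-55) = -220)
O*(3*(-1)) = -660*(-1) = -220*(-3) = 660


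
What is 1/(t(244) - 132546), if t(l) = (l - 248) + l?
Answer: -1/132306 ≈ -7.5582e-6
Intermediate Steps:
t(l) = -248 + 2*l (t(l) = (-248 + l) + l = -248 + 2*l)
1/(t(244) - 132546) = 1/((-248 + 2*244) - 132546) = 1/((-248 + 488) - 132546) = 1/(240 - 132546) = 1/(-132306) = -1/132306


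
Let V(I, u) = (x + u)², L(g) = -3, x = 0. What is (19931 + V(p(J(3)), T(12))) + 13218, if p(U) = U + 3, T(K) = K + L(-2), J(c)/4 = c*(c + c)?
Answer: 33230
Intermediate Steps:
J(c) = 8*c² (J(c) = 4*(c*(c + c)) = 4*(c*(2*c)) = 4*(2*c²) = 8*c²)
T(K) = -3 + K (T(K) = K - 3 = -3 + K)
p(U) = 3 + U
V(I, u) = u² (V(I, u) = (0 + u)² = u²)
(19931 + V(p(J(3)), T(12))) + 13218 = (19931 + (-3 + 12)²) + 13218 = (19931 + 9²) + 13218 = (19931 + 81) + 13218 = 20012 + 13218 = 33230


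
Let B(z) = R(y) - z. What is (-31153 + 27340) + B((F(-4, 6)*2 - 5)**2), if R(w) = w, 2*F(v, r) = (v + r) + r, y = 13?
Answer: -3809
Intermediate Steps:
F(v, r) = r + v/2 (F(v, r) = ((v + r) + r)/2 = ((r + v) + r)/2 = (v + 2*r)/2 = r + v/2)
B(z) = 13 - z
(-31153 + 27340) + B((F(-4, 6)*2 - 5)**2) = (-31153 + 27340) + (13 - ((6 + (1/2)*(-4))*2 - 5)**2) = -3813 + (13 - ((6 - 2)*2 - 5)**2) = -3813 + (13 - (4*2 - 5)**2) = -3813 + (13 - (8 - 5)**2) = -3813 + (13 - 1*3**2) = -3813 + (13 - 1*9) = -3813 + (13 - 9) = -3813 + 4 = -3809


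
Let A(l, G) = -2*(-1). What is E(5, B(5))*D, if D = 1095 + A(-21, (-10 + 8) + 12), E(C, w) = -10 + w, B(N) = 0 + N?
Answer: -5485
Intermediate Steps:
B(N) = N
A(l, G) = 2
D = 1097 (D = 1095 + 2 = 1097)
E(5, B(5))*D = (-10 + 5)*1097 = -5*1097 = -5485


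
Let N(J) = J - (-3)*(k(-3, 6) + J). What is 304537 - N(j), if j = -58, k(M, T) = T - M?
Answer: 304742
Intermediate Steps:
N(J) = 27 + 4*J (N(J) = J - (-3)*((6 - 1*(-3)) + J) = J - (-3)*((6 + 3) + J) = J - (-3)*(9 + J) = J - (-27 - 3*J) = J + (27 + 3*J) = 27 + 4*J)
304537 - N(j) = 304537 - (27 + 4*(-58)) = 304537 - (27 - 232) = 304537 - 1*(-205) = 304537 + 205 = 304742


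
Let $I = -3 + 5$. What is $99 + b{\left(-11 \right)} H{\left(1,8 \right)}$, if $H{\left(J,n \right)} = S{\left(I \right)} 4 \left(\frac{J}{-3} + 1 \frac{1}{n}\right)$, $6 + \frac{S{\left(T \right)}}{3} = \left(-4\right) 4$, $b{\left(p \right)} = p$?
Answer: $-506$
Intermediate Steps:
$I = 2$
$S{\left(T \right)} = -66$ ($S{\left(T \right)} = -18 + 3 \left(\left(-4\right) 4\right) = -18 + 3 \left(-16\right) = -18 - 48 = -66$)
$H{\left(J,n \right)} = - \frac{264}{n} + 88 J$ ($H{\left(J,n \right)} = \left(-66\right) 4 \left(\frac{J}{-3} + 1 \frac{1}{n}\right) = - 264 \left(J \left(- \frac{1}{3}\right) + \frac{1}{n}\right) = - 264 \left(- \frac{J}{3} + \frac{1}{n}\right) = - 264 \left(\frac{1}{n} - \frac{J}{3}\right) = - \frac{264}{n} + 88 J$)
$99 + b{\left(-11 \right)} H{\left(1,8 \right)} = 99 - 11 \left(- \frac{264}{8} + 88 \cdot 1\right) = 99 - 11 \left(\left(-264\right) \frac{1}{8} + 88\right) = 99 - 11 \left(-33 + 88\right) = 99 - 605 = -506$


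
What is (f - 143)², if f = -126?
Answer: 72361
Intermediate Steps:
(f - 143)² = (-126 - 143)² = (-269)² = 72361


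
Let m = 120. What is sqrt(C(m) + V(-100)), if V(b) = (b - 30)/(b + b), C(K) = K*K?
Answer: sqrt(1440065)/10 ≈ 120.00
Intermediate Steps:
C(K) = K**2
V(b) = (-30 + b)/(2*b) (V(b) = (-30 + b)/((2*b)) = (-30 + b)*(1/(2*b)) = (-30 + b)/(2*b))
sqrt(C(m) + V(-100)) = sqrt(120**2 + (1/2)*(-30 - 100)/(-100)) = sqrt(14400 + (1/2)*(-1/100)*(-130)) = sqrt(14400 + 13/20) = sqrt(288013/20) = sqrt(1440065)/10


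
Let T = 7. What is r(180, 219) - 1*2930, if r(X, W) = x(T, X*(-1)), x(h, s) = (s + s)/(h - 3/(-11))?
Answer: -5959/2 ≈ -2979.5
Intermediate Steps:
x(h, s) = 2*s/(3/11 + h) (x(h, s) = (2*s)/(h - 3*(-1/11)) = (2*s)/(h + 3/11) = (2*s)/(3/11 + h) = 2*s/(3/11 + h))
r(X, W) = -11*X/40 (r(X, W) = 22*(X*(-1))/(3 + 11*7) = 22*(-X)/(3 + 77) = 22*(-X)/80 = 22*(-X)*(1/80) = -11*X/40)
r(180, 219) - 1*2930 = -11/40*180 - 1*2930 = -99/2 - 2930 = -5959/2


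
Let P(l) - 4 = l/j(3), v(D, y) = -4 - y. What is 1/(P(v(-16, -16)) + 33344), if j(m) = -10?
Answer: 5/166734 ≈ 2.9988e-5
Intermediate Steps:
P(l) = 4 - l/10 (P(l) = 4 + l/(-10) = 4 + l*(-1/10) = 4 - l/10)
1/(P(v(-16, -16)) + 33344) = 1/((4 - (-4 - 1*(-16))/10) + 33344) = 1/((4 - (-4 + 16)/10) + 33344) = 1/((4 - 1/10*12) + 33344) = 1/((4 - 6/5) + 33344) = 1/(14/5 + 33344) = 1/(166734/5) = 5/166734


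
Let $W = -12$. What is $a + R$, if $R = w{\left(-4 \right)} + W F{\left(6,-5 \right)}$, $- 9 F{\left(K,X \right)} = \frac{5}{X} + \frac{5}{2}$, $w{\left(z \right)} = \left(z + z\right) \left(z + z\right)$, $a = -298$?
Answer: $-232$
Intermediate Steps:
$w{\left(z \right)} = 4 z^{2}$ ($w{\left(z \right)} = 2 z 2 z = 4 z^{2}$)
$F{\left(K,X \right)} = - \frac{5}{18} - \frac{5}{9 X}$ ($F{\left(K,X \right)} = - \frac{\frac{5}{X} + \frac{5}{2}}{9} = - \frac{\frac{5}{2} + \frac{5}{X}}{9} = - \frac{5}{18} - \frac{5}{9 X}$)
$R = 66$ ($R = 4 \left(-4\right)^{2} - 12 \frac{5 \left(-2 - -5\right)}{18 \left(-5\right)} = 4 \cdot 16 - 12 \cdot \frac{5}{18} \left(- \frac{1}{5}\right) \left(-2 + 5\right) = 64 - 12 \cdot \frac{5}{18} \left(- \frac{1}{5}\right) 3 = 64 - -2 = 64 + 2 = 66$)
$a + R = -298 + 66 = -232$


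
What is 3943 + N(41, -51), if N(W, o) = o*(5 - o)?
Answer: 1087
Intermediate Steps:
3943 + N(41, -51) = 3943 - 51*(5 - 1*(-51)) = 3943 - 51*(5 + 51) = 3943 - 51*56 = 3943 - 2856 = 1087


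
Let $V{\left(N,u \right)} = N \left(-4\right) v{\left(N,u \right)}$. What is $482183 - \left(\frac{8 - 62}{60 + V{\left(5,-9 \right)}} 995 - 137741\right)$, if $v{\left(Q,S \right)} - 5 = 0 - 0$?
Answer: $\frac{2474323}{4} \approx 6.1858 \cdot 10^{5}$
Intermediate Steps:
$v{\left(Q,S \right)} = 5$ ($v{\left(Q,S \right)} = 5 + \left(0 - 0\right) = 5 + \left(0 + 0\right) = 5 + 0 = 5$)
$V{\left(N,u \right)} = - 20 N$ ($V{\left(N,u \right)} = N \left(-4\right) 5 = - 4 N 5 = - 20 N$)
$482183 - \left(\frac{8 - 62}{60 + V{\left(5,-9 \right)}} 995 - 137741\right) = 482183 - \left(\frac{8 - 62}{60 - 100} \cdot 995 - 137741\right) = 482183 - \left(- \frac{54}{60 - 100} \cdot 995 - 137741\right) = 482183 - \left(- \frac{54}{-40} \cdot 995 - 137741\right) = 482183 - \left(\left(-54\right) \left(- \frac{1}{40}\right) 995 - 137741\right) = 482183 - \left(\frac{27}{20} \cdot 995 - 137741\right) = 482183 - \left(\frac{5373}{4} - 137741\right) = 482183 - - \frac{545591}{4} = 482183 + \frac{545591}{4} = \frac{2474323}{4}$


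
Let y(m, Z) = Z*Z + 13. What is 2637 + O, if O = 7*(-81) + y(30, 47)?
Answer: 4292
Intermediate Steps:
y(m, Z) = 13 + Z**2 (y(m, Z) = Z**2 + 13 = 13 + Z**2)
O = 1655 (O = 7*(-81) + (13 + 47**2) = -567 + (13 + 2209) = -567 + 2222 = 1655)
2637 + O = 2637 + 1655 = 4292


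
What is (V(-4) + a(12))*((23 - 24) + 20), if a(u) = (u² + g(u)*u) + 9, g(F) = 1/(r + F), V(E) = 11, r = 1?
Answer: 40736/13 ≈ 3133.5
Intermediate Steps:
g(F) = 1/(1 + F)
a(u) = 9 + u² + u/(1 + u) (a(u) = (u² + u/(1 + u)) + 9 = 9 + u² + u/(1 + u))
(V(-4) + a(12))*((23 - 24) + 20) = (11 + (12 + (1 + 12)*(9 + 12²))/(1 + 12))*((23 - 24) + 20) = (11 + (12 + 13*(9 + 144))/13)*(-1 + 20) = (11 + (12 + 13*153)/13)*19 = (11 + (12 + 1989)/13)*19 = (11 + (1/13)*2001)*19 = (11 + 2001/13)*19 = (2144/13)*19 = 40736/13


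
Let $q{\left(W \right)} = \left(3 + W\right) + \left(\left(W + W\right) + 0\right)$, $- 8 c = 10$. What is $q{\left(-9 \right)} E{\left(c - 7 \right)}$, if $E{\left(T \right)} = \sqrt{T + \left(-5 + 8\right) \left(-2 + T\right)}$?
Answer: $- 24 i \sqrt{39} \approx - 149.88 i$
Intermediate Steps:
$c = - \frac{5}{4}$ ($c = \left(- \frac{1}{8}\right) 10 = - \frac{5}{4} \approx -1.25$)
$q{\left(W \right)} = 3 + 3 W$ ($q{\left(W \right)} = \left(3 + W\right) + \left(2 W + 0\right) = \left(3 + W\right) + 2 W = 3 + 3 W$)
$E{\left(T \right)} = \sqrt{-6 + 4 T}$ ($E{\left(T \right)} = \sqrt{T + 3 \left(-2 + T\right)} = \sqrt{T + \left(-6 + 3 T\right)} = \sqrt{-6 + 4 T}$)
$q{\left(-9 \right)} E{\left(c - 7 \right)} = \left(3 + 3 \left(-9\right)\right) \sqrt{-6 + 4 \left(- \frac{5}{4} - 7\right)} = \left(3 - 27\right) \sqrt{-6 + 4 \left(- \frac{5}{4} - 7\right)} = - 24 \sqrt{-6 + 4 \left(- \frac{33}{4}\right)} = - 24 \sqrt{-6 - 33} = - 24 \sqrt{-39} = - 24 i \sqrt{39}$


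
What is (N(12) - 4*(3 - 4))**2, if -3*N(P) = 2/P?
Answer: 5041/324 ≈ 15.559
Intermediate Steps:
N(P) = -2/(3*P)
(N(12) - 4*(3 - 4))**2 = (-2/3/12 - 4*(3 - 4))**2 = (-2/3*1/12 - 4*(-1))**2 = (-1/18 + 4)**2 = (71/18)**2 = 5041/324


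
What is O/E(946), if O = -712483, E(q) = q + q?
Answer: -712483/1892 ≈ -376.58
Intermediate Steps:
E(q) = 2*q
O/E(946) = -712483/(2*946) = -712483/1892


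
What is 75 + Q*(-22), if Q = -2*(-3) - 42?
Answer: 867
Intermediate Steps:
Q = -36 (Q = 6 - 42 = -36)
75 + Q*(-22) = 75 - 36*(-22) = 75 + 792 = 867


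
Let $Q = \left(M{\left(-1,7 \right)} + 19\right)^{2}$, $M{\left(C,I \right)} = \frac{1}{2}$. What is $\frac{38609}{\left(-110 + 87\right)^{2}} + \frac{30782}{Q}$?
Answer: $\frac{123859001}{804609} \approx 153.94$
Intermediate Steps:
$M{\left(C,I \right)} = \frac{1}{2}$
$Q = \frac{1521}{4}$ ($Q = \left(\frac{1}{2} + 19\right)^{2} = \left(\frac{39}{2}\right)^{2} = \frac{1521}{4} \approx 380.25$)
$\frac{38609}{\left(-110 + 87\right)^{2}} + \frac{30782}{Q} = \frac{38609}{\left(-110 + 87\right)^{2}} + \frac{30782}{\frac{1521}{4}} = \frac{38609}{\left(-23\right)^{2}} + 30782 \cdot \frac{4}{1521} = \frac{38609}{529} + \frac{123128}{1521} = \frac{123859001}{804609}$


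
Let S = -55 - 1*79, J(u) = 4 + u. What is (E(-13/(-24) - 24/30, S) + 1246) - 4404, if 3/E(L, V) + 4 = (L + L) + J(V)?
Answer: -25488398/8071 ≈ -3158.0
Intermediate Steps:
S = -134 (S = -55 - 79 = -134)
E(L, V) = 3/(V + 2*L) (E(L, V) = 3/(-4 + ((L + L) + (4 + V))) = 3/(-4 + (2*L + (4 + V))) = 3/(-4 + (4 + V + 2*L)) = 3/(V + 2*L))
(E(-13/(-24) - 24/30, S) + 1246) - 4404 = (3/(-134 + 2*(-13/(-24) - 24/30)) + 1246) - 4404 = (3/(-134 + 2*(-13*(-1/24) - 24*1/30)) + 1246) - 4404 = (3/(-134 + 2*(13/24 - 4/5)) + 1246) - 4404 = (3/(-134 + 2*(-31/120)) + 1246) - 4404 = (3/(-134 - 31/60) + 1246) - 4404 = (3/(-8071/60) + 1246) - 4404 = (3*(-60/8071) + 1246) - 4404 = (-180/8071 + 1246) - 4404 = 10056286/8071 - 4404 = -25488398/8071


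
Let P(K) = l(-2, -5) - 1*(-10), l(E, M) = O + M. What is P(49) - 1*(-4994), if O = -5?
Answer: 4994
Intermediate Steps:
l(E, M) = -5 + M
P(K) = 0 (P(K) = (-5 - 5) - 1*(-10) = -10 + 10 = 0)
P(49) - 1*(-4994) = 0 - 1*(-4994) = 0 + 4994 = 4994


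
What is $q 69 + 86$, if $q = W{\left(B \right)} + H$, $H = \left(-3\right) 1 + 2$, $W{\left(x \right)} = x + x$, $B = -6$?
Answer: $-811$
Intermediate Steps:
$W{\left(x \right)} = 2 x$
$H = -1$ ($H = -3 + 2 = -1$)
$q = -13$ ($q = 2 \left(-6\right) - 1 = -12 - 1 = -13$)
$q 69 + 86 = \left(-13\right) 69 + 86 = -897 + 86 = -811$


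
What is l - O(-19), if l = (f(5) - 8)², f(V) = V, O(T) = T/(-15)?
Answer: 116/15 ≈ 7.7333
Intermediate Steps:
O(T) = -T/15 (O(T) = T*(-1/15) = -T/15)
l = 9 (l = (5 - 8)² = (-3)² = 9)
l - O(-19) = 9 - (-1)*(-19)/15 = 9 - 1*19/15 = 9 - 19/15 = 116/15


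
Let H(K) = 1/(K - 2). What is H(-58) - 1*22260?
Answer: -1335601/60 ≈ -22260.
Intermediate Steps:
H(K) = 1/(-2 + K)
H(-58) - 1*22260 = 1/(-2 - 58) - 1*22260 = 1/(-60) - 22260 = -1/60 - 22260 = -1335601/60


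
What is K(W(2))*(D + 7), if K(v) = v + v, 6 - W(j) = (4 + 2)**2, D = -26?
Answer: 1140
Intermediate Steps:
W(j) = -30 (W(j) = 6 - (4 + 2)**2 = 6 - 1*6**2 = 6 - 1*36 = 6 - 36 = -30)
K(v) = 2*v
K(W(2))*(D + 7) = (2*(-30))*(-26 + 7) = -60*(-19) = 1140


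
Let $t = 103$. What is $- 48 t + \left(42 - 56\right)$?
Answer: $-4958$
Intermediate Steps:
$- 48 t + \left(42 - 56\right) = \left(-48\right) 103 + \left(42 - 56\right) = -4944 - 14 = -4958$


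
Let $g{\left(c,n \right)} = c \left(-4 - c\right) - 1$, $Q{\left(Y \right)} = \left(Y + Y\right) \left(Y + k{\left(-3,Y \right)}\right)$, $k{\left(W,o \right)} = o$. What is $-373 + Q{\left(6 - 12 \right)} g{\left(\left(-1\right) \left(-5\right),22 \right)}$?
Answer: $-6997$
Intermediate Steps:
$Q{\left(Y \right)} = 4 Y^{2}$ ($Q{\left(Y \right)} = \left(Y + Y\right) \left(Y + Y\right) = 2 Y 2 Y = 4 Y^{2}$)
$g{\left(c,n \right)} = -1 + c \left(-4 - c\right)$
$-373 + Q{\left(6 - 12 \right)} g{\left(\left(-1\right) \left(-5\right),22 \right)} = -373 + 4 \left(6 - 12\right)^{2} \left(-1 - \left(\left(-1\right) \left(-5\right)\right)^{2} - 4 \left(\left(-1\right) \left(-5\right)\right)\right) = -373 + 4 \left(6 - 12\right)^{2} \left(-1 - 5^{2} - 20\right) = -373 + 4 \left(-6\right)^{2} \left(-1 - 25 - 20\right) = -373 + 4 \cdot 36 \left(-1 - 25 - 20\right) = -373 + 144 \left(-46\right) = -373 - 6624 = -6997$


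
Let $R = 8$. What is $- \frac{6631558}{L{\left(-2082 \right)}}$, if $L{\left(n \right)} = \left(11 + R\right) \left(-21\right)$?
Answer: $\frac{6631558}{399} \approx 16620.0$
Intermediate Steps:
$L{\left(n \right)} = -399$ ($L{\left(n \right)} = \left(11 + 8\right) \left(-21\right) = 19 \left(-21\right) = -399$)
$- \frac{6631558}{L{\left(-2082 \right)}} = - \frac{6631558}{-399} = \left(-6631558\right) \left(- \frac{1}{399}\right) = \frac{6631558}{399}$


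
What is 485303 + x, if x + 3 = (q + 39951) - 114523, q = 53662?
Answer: 464390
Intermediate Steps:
x = -20913 (x = -3 + ((53662 + 39951) - 114523) = -3 + (93613 - 114523) = -3 - 20910 = -20913)
485303 + x = 485303 - 20913 = 464390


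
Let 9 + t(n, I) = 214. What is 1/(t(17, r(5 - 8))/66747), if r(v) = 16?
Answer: 66747/205 ≈ 325.60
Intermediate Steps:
t(n, I) = 205 (t(n, I) = -9 + 214 = 205)
1/(t(17, r(5 - 8))/66747) = 1/(205/66747) = 66747/205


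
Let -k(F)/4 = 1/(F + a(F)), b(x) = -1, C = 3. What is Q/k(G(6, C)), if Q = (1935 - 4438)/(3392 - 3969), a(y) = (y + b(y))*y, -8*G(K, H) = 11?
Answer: -302863/147712 ≈ -2.0504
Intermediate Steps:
G(K, H) = -11/8 (G(K, H) = -⅛*11 = -11/8)
a(y) = y*(-1 + y) (a(y) = (y - 1)*y = (-1 + y)*y = y*(-1 + y))
k(F) = -4/(F + F*(-1 + F))
Q = 2503/577 (Q = -2503/(-577) = -2503*(-1/577) = 2503/577 ≈ 4.3380)
Q/k(G(6, C)) = 2503/(577*((-4/(-11/8)²))) = 2503/(577*((-4*64/121))) = 2503/(577*(-256/121)) = (2503/577)*(-121/256) = -302863/147712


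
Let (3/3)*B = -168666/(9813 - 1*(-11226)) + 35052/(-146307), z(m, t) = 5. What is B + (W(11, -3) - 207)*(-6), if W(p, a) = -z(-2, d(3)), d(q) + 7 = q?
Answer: 432221789574/342016997 ≈ 1263.7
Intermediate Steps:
d(q) = -7 + q
W(p, a) = -5 (W(p, a) = -1*5 = -5)
B = -2823830610/342016997 (B = -168666/(9813 - 1*(-11226)) + 35052/(-146307) = -168666/(9813 + 11226) + 35052*(-1/146307) = -168666/21039 - 11684/48769 = -168666*1/21039 - 11684/48769 = -56222/7013 - 11684/48769 = -2823830610/342016997 ≈ -8.2564)
B + (W(11, -3) - 207)*(-6) = -2823830610/342016997 + (-5 - 207)*(-6) = -2823830610/342016997 - 212*(-6) = -2823830610/342016997 + 1272 = 432221789574/342016997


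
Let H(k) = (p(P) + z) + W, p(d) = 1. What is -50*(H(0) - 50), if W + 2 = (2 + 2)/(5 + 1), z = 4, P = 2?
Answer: 6950/3 ≈ 2316.7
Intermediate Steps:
W = -4/3 (W = -2 + (2 + 2)/(5 + 1) = -2 + 4/6 = -2 + 4*(⅙) = -2 + ⅔ = -4/3 ≈ -1.3333)
H(k) = 11/3 (H(k) = (1 + 4) - 4/3 = 5 - 4/3 = 11/3)
-50*(H(0) - 50) = -50*(11/3 - 50) = -50*(-139/3) = 6950/3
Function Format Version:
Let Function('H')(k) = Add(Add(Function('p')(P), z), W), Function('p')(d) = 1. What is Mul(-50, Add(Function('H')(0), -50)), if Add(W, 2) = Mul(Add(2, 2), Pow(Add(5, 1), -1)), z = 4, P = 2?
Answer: Rational(6950, 3) ≈ 2316.7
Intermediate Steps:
W = Rational(-4, 3) (W = Add(-2, Mul(Add(2, 2), Pow(Add(5, 1), -1))) = Add(-2, Mul(4, Pow(6, -1))) = Add(-2, Mul(4, Rational(1, 6))) = Add(-2, Rational(2, 3)) = Rational(-4, 3) ≈ -1.3333)
Function('H')(k) = Rational(11, 3) (Function('H')(k) = Add(Add(1, 4), Rational(-4, 3)) = Add(5, Rational(-4, 3)) = Rational(11, 3))
Mul(-50, Add(Function('H')(0), -50)) = Mul(-50, Add(Rational(11, 3), -50)) = Mul(-50, Rational(-139, 3)) = Rational(6950, 3)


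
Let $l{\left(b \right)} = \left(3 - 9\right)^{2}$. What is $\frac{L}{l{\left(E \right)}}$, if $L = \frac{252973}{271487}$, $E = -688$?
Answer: $\frac{252973}{9773532} \approx 0.025883$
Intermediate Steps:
$l{\left(b \right)} = 36$ ($l{\left(b \right)} = \left(-6\right)^{2} = 36$)
$L = \frac{252973}{271487}$ ($L = 252973 \cdot \frac{1}{271487} = \frac{252973}{271487} \approx 0.93181$)
$\frac{L}{l{\left(E \right)}} = \frac{252973}{271487 \cdot 36} = \frac{252973}{271487} \cdot \frac{1}{36} = \frac{252973}{9773532}$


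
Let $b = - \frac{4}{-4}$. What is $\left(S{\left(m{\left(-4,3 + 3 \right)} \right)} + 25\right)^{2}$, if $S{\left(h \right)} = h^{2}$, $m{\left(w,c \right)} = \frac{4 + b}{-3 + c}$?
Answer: $\frac{62500}{81} \approx 771.6$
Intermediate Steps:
$b = 1$ ($b = \left(-4\right) \left(- \frac{1}{4}\right) = 1$)
$m{\left(w,c \right)} = \frac{5}{-3 + c}$ ($m{\left(w,c \right)} = \frac{4 + 1}{-3 + c} = \frac{5}{-3 + c}$)
$\left(S{\left(m{\left(-4,3 + 3 \right)} \right)} + 25\right)^{2} = \left(\left(\frac{5}{-3 + \left(3 + 3\right)}\right)^{2} + 25\right)^{2} = \left(\left(\frac{5}{-3 + 6}\right)^{2} + 25\right)^{2} = \left(\left(\frac{5}{3}\right)^{2} + 25\right)^{2} = \left(\frac{25}{9} + 25\right)^{2} = \left(\frac{250}{9}\right)^{2} = \frac{62500}{81}$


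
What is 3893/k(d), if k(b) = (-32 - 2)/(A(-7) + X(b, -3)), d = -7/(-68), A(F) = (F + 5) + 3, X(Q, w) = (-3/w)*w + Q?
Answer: 29541/136 ≈ 217.21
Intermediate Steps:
X(Q, w) = -3 + Q
A(F) = 8 + F (A(F) = (5 + F) + 3 = 8 + F)
d = 7/68 (d = -7*(-1/68) = 7/68 ≈ 0.10294)
k(b) = -34/(-2 + b) (k(b) = (-32 - 2)/((8 - 7) + (-3 + b)) = -34/(1 + (-3 + b)) = -34/(-2 + b))
3893/k(d) = 3893/((-34/(-2 + 7/68))) = 3893/((-34/(-129/68))) = 3893/((-34*(-68/129))) = 3893/(2312/129) = 3893*(129/2312) = 29541/136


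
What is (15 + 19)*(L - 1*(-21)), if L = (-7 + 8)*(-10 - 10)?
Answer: 34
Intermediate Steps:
L = -20 (L = 1*(-20) = -20)
(15 + 19)*(L - 1*(-21)) = (15 + 19)*(-20 - 1*(-21)) = 34*(-20 + 21) = 34*1 = 34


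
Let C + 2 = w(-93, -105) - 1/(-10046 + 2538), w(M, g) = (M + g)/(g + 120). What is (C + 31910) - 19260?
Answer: 474310397/37540 ≈ 12635.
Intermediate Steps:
w(M, g) = (M + g)/(120 + g)
C = -570603/37540 (C = -2 + ((-93 - 105)/(120 - 105) - 1/(-10046 + 2538)) = -2 + (-198/15 - 1/(-7508)) = -2 + ((1/15)*(-198) - 1*(-1/7508)) = -2 + (-66/5 + 1/7508) = -2 - 495523/37540 = -570603/37540 ≈ -15.200)
(C + 31910) - 19260 = (-570603/37540 + 31910) - 19260 = 1197330797/37540 - 19260 = 474310397/37540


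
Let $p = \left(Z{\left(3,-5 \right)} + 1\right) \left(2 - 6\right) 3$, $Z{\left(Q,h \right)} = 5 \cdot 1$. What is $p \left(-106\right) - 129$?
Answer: $7503$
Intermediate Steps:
$Z{\left(Q,h \right)} = 5$
$p = -72$ ($p = \left(5 + 1\right) \left(2 - 6\right) 3 = 6 \left(2 - 6\right) 3 = 6 \left(-4\right) 3 = \left(-24\right) 3 = -72$)
$p \left(-106\right) - 129 = \left(-72\right) \left(-106\right) - 129 = 7632 - 129 = 7503$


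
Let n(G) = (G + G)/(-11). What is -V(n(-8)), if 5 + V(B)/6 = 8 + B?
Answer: -294/11 ≈ -26.727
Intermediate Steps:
n(G) = -2*G/11 (n(G) = (2*G)*(-1/11) = -2*G/11)
V(B) = 18 + 6*B (V(B) = -30 + 6*(8 + B) = -30 + (48 + 6*B) = 18 + 6*B)
-V(n(-8)) = -(18 + 6*(-2/11*(-8))) = -(18 + 6*(16/11)) = -(18 + 96/11) = -1*294/11 = -294/11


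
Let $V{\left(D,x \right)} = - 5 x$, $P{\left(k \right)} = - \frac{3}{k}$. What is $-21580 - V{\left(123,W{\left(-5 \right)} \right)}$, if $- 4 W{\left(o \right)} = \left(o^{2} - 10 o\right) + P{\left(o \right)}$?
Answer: $- \frac{43349}{2} \approx -21675.0$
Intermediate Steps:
$W{\left(o \right)} = - \frac{o^{2}}{4} + \frac{3}{4 o} + \frac{5 o}{2}$ ($W{\left(o \right)} = - \frac{\left(o^{2} - 10 o\right) - \frac{3}{o}}{4} = - \frac{o^{2} - 10 o - \frac{3}{o}}{4} = - \frac{o^{2}}{4} + \frac{3}{4 o} + \frac{5 o}{2}$)
$-21580 - V{\left(123,W{\left(-5 \right)} \right)} = -21580 - - 5 \frac{3 + \left(-5\right)^{2} \left(10 - -5\right)}{4 \left(-5\right)} = -21580 - - 5 \cdot \frac{1}{4} \left(- \frac{1}{5}\right) \left(3 + 25 \left(10 + 5\right)\right) = -21580 - - 5 \cdot \frac{1}{4} \left(- \frac{1}{5}\right) \left(3 + 25 \cdot 15\right) = -21580 - - 5 \cdot \frac{1}{4} \left(- \frac{1}{5}\right) \left(3 + 375\right) = -21580 - - 5 \cdot \frac{1}{4} \left(- \frac{1}{5}\right) 378 = -21580 - \left(-5\right) \left(- \frac{189}{10}\right) = -21580 - \frac{189}{2} = - \frac{43349}{2}$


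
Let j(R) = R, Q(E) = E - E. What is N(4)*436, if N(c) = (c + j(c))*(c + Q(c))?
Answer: 13952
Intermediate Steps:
Q(E) = 0
N(c) = 2*c² (N(c) = (c + c)*(c + 0) = (2*c)*c = 2*c²)
N(4)*436 = (2*4²)*436 = (2*16)*436 = 32*436 = 13952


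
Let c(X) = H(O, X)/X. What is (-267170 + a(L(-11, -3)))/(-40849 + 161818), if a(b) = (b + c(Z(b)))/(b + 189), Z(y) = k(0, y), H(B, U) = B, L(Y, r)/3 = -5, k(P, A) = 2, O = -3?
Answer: -10330577/4677468 ≈ -2.2086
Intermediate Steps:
L(Y, r) = -15 (L(Y, r) = 3*(-5) = -15)
Z(y) = 2
c(X) = -3/X
a(b) = (-3/2 + b)/(189 + b) (a(b) = (b - 3/2)/(b + 189) = (b - 3*1/2)/(189 + b) = (b - 3/2)/(189 + b) = (-3/2 + b)/(189 + b))
(-267170 + a(L(-11, -3)))/(-40849 + 161818) = (-267170 + (-3/2 - 15)/(189 - 15))/(-40849 + 161818) = (-267170 - 33/2/174)/120969 = (-267170 + (1/174)*(-33/2))*(1/120969) = (-267170 - 11/116)*(1/120969) = -30991731/116*1/120969 = -10330577/4677468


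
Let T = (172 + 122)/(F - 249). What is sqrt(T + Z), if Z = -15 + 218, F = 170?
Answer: sqrt(1243697)/79 ≈ 14.117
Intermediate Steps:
Z = 203
T = -294/79 (T = (172 + 122)/(170 - 249) = 294/(-79) = 294*(-1/79) = -294/79 ≈ -3.7215)
sqrt(T + Z) = sqrt(-294/79 + 203) = sqrt(15743/79) = sqrt(1243697)/79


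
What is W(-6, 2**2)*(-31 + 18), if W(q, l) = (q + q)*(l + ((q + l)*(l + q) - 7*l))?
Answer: -3120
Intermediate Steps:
W(q, l) = 2*q*((l + q)**2 - 6*l) (W(q, l) = (2*q)*(l + ((l + q)*(l + q) - 7*l)) = (2*q)*(l + ((l + q)**2 - 7*l)) = (2*q)*((l + q)**2 - 6*l) = 2*q*((l + q)**2 - 6*l))
W(-6, 2**2)*(-31 + 18) = (-2*(-6)*(-(2**2 - 6)**2 + 6*2**2))*(-31 + 18) = -2*(-6)*(-(4 - 6)**2 + 6*4)*(-13) = -2*(-6)*(-1*(-2)**2 + 24)*(-13) = -2*(-6)*(-1*4 + 24)*(-13) = -2*(-6)*(-4 + 24)*(-13) = -2*(-6)*20*(-13) = 240*(-13) = -3120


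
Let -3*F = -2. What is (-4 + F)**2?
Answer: 100/9 ≈ 11.111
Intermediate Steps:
F = 2/3 (F = -1/3*(-2) = 2/3 ≈ 0.66667)
(-4 + F)**2 = (-4 + 2/3)**2 = (-10/3)**2 = 100/9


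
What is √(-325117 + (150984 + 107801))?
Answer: 2*I*√16583 ≈ 257.55*I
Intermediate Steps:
√(-325117 + (150984 + 107801)) = √(-325117 + 258785) = √(-66332) = 2*I*√16583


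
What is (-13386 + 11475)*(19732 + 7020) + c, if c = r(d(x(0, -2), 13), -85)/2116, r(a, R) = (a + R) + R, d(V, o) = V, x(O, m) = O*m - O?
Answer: -54088210261/1058 ≈ -5.1123e+7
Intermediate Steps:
x(O, m) = -O + O*m
r(a, R) = a + 2*R (r(a, R) = (R + a) + R = a + 2*R)
c = -85/1058 (c = (0*(-1 - 2) + 2*(-85))/2116 = (0*(-3) - 170)*(1/2116) = (0 - 170)*(1/2116) = -170*1/2116 = -85/1058 ≈ -0.080340)
(-13386 + 11475)*(19732 + 7020) + c = (-13386 + 11475)*(19732 + 7020) - 85/1058 = -1911*26752 - 85/1058 = -51123072 - 85/1058 = -54088210261/1058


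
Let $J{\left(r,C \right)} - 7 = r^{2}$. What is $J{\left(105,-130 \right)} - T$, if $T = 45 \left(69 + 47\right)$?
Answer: $5812$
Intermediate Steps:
$J{\left(r,C \right)} = 7 + r^{2}$
$T = 5220$ ($T = 45 \cdot 116 = 5220$)
$J{\left(105,-130 \right)} - T = \left(7 + 105^{2}\right) - 5220 = \left(7 + 11025\right) - 5220 = 11032 - 5220 = 5812$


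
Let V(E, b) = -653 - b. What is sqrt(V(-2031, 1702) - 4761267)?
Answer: I*sqrt(4763622) ≈ 2182.6*I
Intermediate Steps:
sqrt(V(-2031, 1702) - 4761267) = sqrt((-653 - 1*1702) - 4761267) = sqrt((-653 - 1702) - 4761267) = sqrt(-2355 - 4761267) = sqrt(-4763622) = I*sqrt(4763622)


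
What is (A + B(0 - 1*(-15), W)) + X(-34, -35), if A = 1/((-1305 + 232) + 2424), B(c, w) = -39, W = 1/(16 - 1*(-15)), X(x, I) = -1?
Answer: -54039/1351 ≈ -39.999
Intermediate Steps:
W = 1/31 (W = 1/(16 + 15) = 1/31 ≈ 0.032258)
A = 1/1351 (A = 1/(-1073 + 2424) = 1/1351 ≈ 0.00074019)
(A + B(0 - 1*(-15), W)) + X(-34, -35) = (1/1351 - 39) - 1 = -52688/1351 - 1 = -54039/1351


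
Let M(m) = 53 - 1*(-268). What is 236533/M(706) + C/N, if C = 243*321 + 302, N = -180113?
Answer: 42577532324/57816273 ≈ 736.43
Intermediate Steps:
M(m) = 321 (M(m) = 53 + 268 = 321)
C = 78305 (C = 78003 + 302 = 78305)
236533/M(706) + C/N = 236533/321 + 78305/(-180113) = 236533*(1/321) + 78305*(-1/180113) = 236533/321 - 78305/180113 = 42577532324/57816273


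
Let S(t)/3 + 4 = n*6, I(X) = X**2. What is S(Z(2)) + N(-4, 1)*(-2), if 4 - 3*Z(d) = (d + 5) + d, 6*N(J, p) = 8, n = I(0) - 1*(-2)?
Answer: 64/3 ≈ 21.333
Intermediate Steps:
n = 2 (n = 0**2 - 1*(-2) = 0 + 2 = 2)
N(J, p) = 4/3 (N(J, p) = (1/6)*8 = 4/3)
Z(d) = -1/3 - 2*d/3 (Z(d) = 4/3 - ((d + 5) + d)/3 = 4/3 - ((5 + d) + d)/3 = 4/3 - (5 + 2*d)/3 = 4/3 + (-5/3 - 2*d/3) = -1/3 - 2*d/3)
S(t) = 24 (S(t) = -12 + 3*(2*6) = -12 + 3*12 = -12 + 36 = 24)
S(Z(2)) + N(-4, 1)*(-2) = 24 + (4/3)*(-2) = 24 - 8/3 = 64/3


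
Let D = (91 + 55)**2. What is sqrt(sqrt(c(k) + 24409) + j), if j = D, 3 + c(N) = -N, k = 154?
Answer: sqrt(21316 + 2*sqrt(6063)) ≈ 146.53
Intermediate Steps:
D = 21316 (D = 146**2 = 21316)
c(N) = -3 - N
j = 21316
sqrt(sqrt(c(k) + 24409) + j) = sqrt(sqrt((-3 - 1*154) + 24409) + 21316) = sqrt(sqrt((-3 - 154) + 24409) + 21316) = sqrt(sqrt(-157 + 24409) + 21316) = sqrt(sqrt(24252) + 21316) = sqrt(2*sqrt(6063) + 21316) = sqrt(21316 + 2*sqrt(6063))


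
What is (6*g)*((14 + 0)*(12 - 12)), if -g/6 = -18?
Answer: 0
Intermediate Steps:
g = 108 (g = -6*(-18) = 108)
(6*g)*((14 + 0)*(12 - 12)) = (6*108)*((14 + 0)*(12 - 12)) = 648*(14*0) = 648*0 = 0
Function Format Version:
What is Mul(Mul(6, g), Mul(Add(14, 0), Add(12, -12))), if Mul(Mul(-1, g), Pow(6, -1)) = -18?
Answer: 0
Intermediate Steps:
g = 108 (g = Mul(-6, -18) = 108)
Mul(Mul(6, g), Mul(Add(14, 0), Add(12, -12))) = Mul(Mul(6, 108), Mul(Add(14, 0), Add(12, -12))) = Mul(648, Mul(14, 0)) = Mul(648, 0) = 0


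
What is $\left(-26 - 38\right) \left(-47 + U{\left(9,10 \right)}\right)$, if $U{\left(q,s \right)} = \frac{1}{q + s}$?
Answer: $\frac{57088}{19} \approx 3004.6$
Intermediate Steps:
$\left(-26 - 38\right) \left(-47 + U{\left(9,10 \right)}\right) = \left(-26 - 38\right) \left(-47 + \frac{1}{9 + 10}\right) = \left(-26 - 38\right) \left(-47 + \frac{1}{19}\right) = - 64 \left(-47 + \frac{1}{19}\right) = \left(-64\right) \left(- \frac{892}{19}\right) = \frac{57088}{19}$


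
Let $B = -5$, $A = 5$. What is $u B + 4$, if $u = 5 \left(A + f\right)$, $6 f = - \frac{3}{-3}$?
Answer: $- \frac{751}{6} \approx -125.17$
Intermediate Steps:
$f = \frac{1}{6}$ ($f = \frac{\left(-3\right) \frac{1}{-3}}{6} = \frac{\left(-3\right) \left(- \frac{1}{3}\right)}{6} = \frac{1}{6} \cdot 1 = \frac{1}{6} \approx 0.16667$)
$u = \frac{155}{6}$ ($u = 5 \left(5 + \frac{1}{6}\right) = 5 \cdot \frac{31}{6} = \frac{155}{6} \approx 25.833$)
$u B + 4 = \frac{155}{6} \left(-5\right) + 4 = - \frac{775}{6} + 4 = - \frac{751}{6}$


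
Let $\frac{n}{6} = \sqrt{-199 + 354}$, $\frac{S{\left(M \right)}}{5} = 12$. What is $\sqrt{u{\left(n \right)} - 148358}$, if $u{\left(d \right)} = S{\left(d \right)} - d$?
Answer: $\sqrt{-148298 - 6 \sqrt{155}} \approx 385.19 i$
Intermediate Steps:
$S{\left(M \right)} = 60$ ($S{\left(M \right)} = 5 \cdot 12 = 60$)
$n = 6 \sqrt{155}$ ($n = 6 \sqrt{-199 + 354} = 6 \sqrt{155} \approx 74.699$)
$u{\left(d \right)} = 60 - d$
$\sqrt{u{\left(n \right)} - 148358} = \sqrt{\left(60 - 6 \sqrt{155}\right) - 148358} = \sqrt{-148298 - 6 \sqrt{155}}$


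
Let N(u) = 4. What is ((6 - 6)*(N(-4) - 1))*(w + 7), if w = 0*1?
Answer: 0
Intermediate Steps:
w = 0
((6 - 6)*(N(-4) - 1))*(w + 7) = ((6 - 6)*(4 - 1))*(0 + 7) = (0*3)*7 = 0*7 = 0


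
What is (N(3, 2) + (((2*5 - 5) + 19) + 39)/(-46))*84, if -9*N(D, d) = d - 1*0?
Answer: -9226/69 ≈ -133.71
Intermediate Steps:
N(D, d) = -d/9 (N(D, d) = -(d - 1*0)/9 = -(d + 0)/9 = -d/9)
(N(3, 2) + (((2*5 - 5) + 19) + 39)/(-46))*84 = (-⅑*2 + (((2*5 - 5) + 19) + 39)/(-46))*84 = (-2/9 + (((10 - 5) + 19) + 39)*(-1/46))*84 = (-2/9 + ((5 + 19) + 39)*(-1/46))*84 = (-2/9 + (24 + 39)*(-1/46))*84 = (-2/9 + 63*(-1/46))*84 = (-2/9 - 63/46)*84 = -659/414*84 = -9226/69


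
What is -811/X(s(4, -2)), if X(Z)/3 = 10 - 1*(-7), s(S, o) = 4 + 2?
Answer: -811/51 ≈ -15.902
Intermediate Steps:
s(S, o) = 6
X(Z) = 51 (X(Z) = 3*(10 - 1*(-7)) = 3*(10 + 7) = 3*17 = 51)
-811/X(s(4, -2)) = -811/51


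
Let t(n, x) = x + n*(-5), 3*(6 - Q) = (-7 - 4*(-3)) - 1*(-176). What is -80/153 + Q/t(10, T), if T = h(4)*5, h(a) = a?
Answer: 219/170 ≈ 1.2882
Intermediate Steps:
T = 20 (T = 4*5 = 20)
Q = -163/3 (Q = 6 - ((-7 - 4*(-3)) - 1*(-176))/3 = 6 - ((-7 + 12) + 176)/3 = 6 - (5 + 176)/3 = 6 - 1/3*181 = 6 - 181/3 = -163/3 ≈ -54.333)
t(n, x) = x - 5*n
-80/153 + Q/t(10, T) = -80/153 - 163/(3*(20 - 5*10)) = -80*1/153 - 163/(3*(20 - 50)) = -80/153 - 163/3/(-30) = -80/153 - 163/3*(-1/30) = -80/153 + 163/90 = 219/170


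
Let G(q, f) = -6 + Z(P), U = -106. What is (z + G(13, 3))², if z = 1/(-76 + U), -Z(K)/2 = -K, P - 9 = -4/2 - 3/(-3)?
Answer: 3308761/33124 ≈ 99.890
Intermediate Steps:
P = 8 (P = 9 + (-4/2 - 3/(-3)) = 9 + (-4*½ - 3*(-⅓)) = 9 + (-2 + 1) = 9 - 1 = 8)
Z(K) = 2*K (Z(K) = -(-2)*K = 2*K)
G(q, f) = 10 (G(q, f) = -6 + 2*8 = -6 + 16 = 10)
z = -1/182 (z = 1/(-76 - 106) = 1/(-182) = -1/182 ≈ -0.0054945)
(z + G(13, 3))² = (-1/182 + 10)² = (1819/182)² = 3308761/33124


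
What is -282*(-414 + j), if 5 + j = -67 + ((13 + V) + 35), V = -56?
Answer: 139308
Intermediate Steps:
j = -80 (j = -5 + (-67 + ((13 - 56) + 35)) = -5 + (-67 + (-43 + 35)) = -5 + (-67 - 8) = -5 - 75 = -80)
-282*(-414 + j) = -282*(-414 - 80) = -282*(-494) = 139308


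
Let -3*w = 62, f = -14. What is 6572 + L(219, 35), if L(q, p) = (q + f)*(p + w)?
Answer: 28531/3 ≈ 9510.3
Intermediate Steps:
w = -62/3 (w = -⅓*62 = -62/3 ≈ -20.667)
L(q, p) = (-14 + q)*(-62/3 + p) (L(q, p) = (q - 14)*(p - 62/3) = (-14 + q)*(-62/3 + p))
6572 + L(219, 35) = 6572 + (868/3 - 14*35 - 62/3*219 + 35*219) = 6572 + (868/3 - 490 - 4526 + 7665) = 6572 + 8815/3 = 28531/3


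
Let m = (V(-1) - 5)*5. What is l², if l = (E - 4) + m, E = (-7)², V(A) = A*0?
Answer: 400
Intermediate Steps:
V(A) = 0
E = 49
m = -25 (m = (0 - 5)*5 = -5*5 = -25)
l = 20 (l = (49 - 4) - 25 = 45 - 25 = 20)
l² = 20² = 400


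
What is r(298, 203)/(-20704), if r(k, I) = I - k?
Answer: 95/20704 ≈ 0.0045885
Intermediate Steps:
r(298, 203)/(-20704) = (203 - 1*298)/(-20704) = (203 - 298)*(-1/20704) = -95*(-1/20704) = 95/20704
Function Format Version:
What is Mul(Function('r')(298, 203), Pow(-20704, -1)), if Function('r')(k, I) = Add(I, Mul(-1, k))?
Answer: Rational(95, 20704) ≈ 0.0045885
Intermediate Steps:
Mul(Function('r')(298, 203), Pow(-20704, -1)) = Mul(Add(203, Mul(-1, 298)), Pow(-20704, -1)) = Mul(Add(203, -298), Rational(-1, 20704)) = Mul(-95, Rational(-1, 20704)) = Rational(95, 20704)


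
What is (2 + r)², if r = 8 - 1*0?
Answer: 100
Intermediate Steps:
r = 8 (r = 8 + 0 = 8)
(2 + r)² = (2 + 8)² = 10² = 100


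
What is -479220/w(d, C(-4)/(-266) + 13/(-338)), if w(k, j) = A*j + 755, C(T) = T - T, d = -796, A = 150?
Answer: -311493/487 ≈ -639.62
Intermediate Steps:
C(T) = 0
w(k, j) = 755 + 150*j (w(k, j) = 150*j + 755 = 755 + 150*j)
-479220/w(d, C(-4)/(-266) + 13/(-338)) = -479220/(755 + 150*(0/(-266) + 13/(-338))) = -479220/(755 + 150*(0*(-1/266) + 13*(-1/338))) = -479220/(755 + 150*(0 - 1/26)) = -479220/(755 + 150*(-1/26)) = -479220/(755 - 75/13) = -479220/9740/13 = -479220*13/9740 = -311493/487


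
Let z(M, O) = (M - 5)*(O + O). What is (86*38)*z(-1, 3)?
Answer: -117648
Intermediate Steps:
z(M, O) = 2*O*(-5 + M) (z(M, O) = (-5 + M)*(2*O) = 2*O*(-5 + M))
(86*38)*z(-1, 3) = (86*38)*(2*3*(-5 - 1)) = 3268*(2*3*(-6)) = 3268*(-36) = -117648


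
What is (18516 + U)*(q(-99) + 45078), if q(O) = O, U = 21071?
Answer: 1780583673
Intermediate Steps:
(18516 + U)*(q(-99) + 45078) = (18516 + 21071)*(-99 + 45078) = 39587*44979 = 1780583673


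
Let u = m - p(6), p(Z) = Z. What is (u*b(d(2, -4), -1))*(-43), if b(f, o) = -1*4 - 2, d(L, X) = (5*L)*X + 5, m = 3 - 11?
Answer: -3612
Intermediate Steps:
m = -8
d(L, X) = 5 + 5*L*X (d(L, X) = 5*L*X + 5 = 5 + 5*L*X)
b(f, o) = -6 (b(f, o) = -4 - 2 = -6)
u = -14 (u = -8 - 1*6 = -8 - 6 = -14)
(u*b(d(2, -4), -1))*(-43) = -14*(-6)*(-43) = 84*(-43) = -3612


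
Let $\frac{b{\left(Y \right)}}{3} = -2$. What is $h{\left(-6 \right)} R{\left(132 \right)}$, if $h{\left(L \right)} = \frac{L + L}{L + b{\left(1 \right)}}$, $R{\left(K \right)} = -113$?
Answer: $-113$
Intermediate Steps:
$b{\left(Y \right)} = -6$ ($b{\left(Y \right)} = 3 \left(-2\right) = -6$)
$h{\left(L \right)} = \frac{2 L}{-6 + L}$ ($h{\left(L \right)} = \frac{L + L}{L - 6} = \frac{2 L}{-6 + L}$)
$h{\left(-6 \right)} R{\left(132 \right)} = 2 \left(-6\right) \frac{1}{-6 - 6} \left(-113\right) = 2 \left(-6\right) \frac{1}{-12} \left(-113\right) = 2 \left(-6\right) \left(- \frac{1}{12}\right) \left(-113\right) = 1 \left(-113\right) = -113$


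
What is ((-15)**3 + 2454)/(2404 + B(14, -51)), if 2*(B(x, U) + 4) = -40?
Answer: -921/2380 ≈ -0.38697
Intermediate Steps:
B(x, U) = -24 (B(x, U) = -4 + (1/2)*(-40) = -4 - 20 = -24)
((-15)**3 + 2454)/(2404 + B(14, -51)) = ((-15)**3 + 2454)/(2404 - 24) = (-3375 + 2454)/2380 = -921*1/2380 = -921/2380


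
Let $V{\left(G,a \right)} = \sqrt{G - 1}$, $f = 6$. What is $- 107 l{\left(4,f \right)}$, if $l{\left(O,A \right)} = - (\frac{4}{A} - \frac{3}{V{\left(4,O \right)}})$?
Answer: $\frac{214}{3} - 107 \sqrt{3} \approx -114.0$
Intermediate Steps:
$V{\left(G,a \right)} = \sqrt{-1 + G}$
$l{\left(O,A \right)} = \sqrt{3} - \frac{4}{A}$ ($l{\left(O,A \right)} = - (\frac{4}{A} - \frac{3}{\sqrt{-1 + 4}}) = - (\frac{4}{A} - \frac{3}{\sqrt{3}}) = - (\frac{4}{A} - 3 \frac{\sqrt{3}}{3}) = - (\frac{4}{A} - \sqrt{3}) = - (- \sqrt{3} + \frac{4}{A}) = \sqrt{3} - \frac{4}{A}$)
$- 107 l{\left(4,f \right)} = - 107 \left(\sqrt{3} - \frac{4}{6}\right) = - 107 \left(\sqrt{3} - \frac{2}{3}\right) = - 107 \left(- \frac{2}{3} + \sqrt{3}\right) = \frac{214}{3} - 107 \sqrt{3}$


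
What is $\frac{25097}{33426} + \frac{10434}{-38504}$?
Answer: $\frac{154392001}{321758676} \approx 0.47984$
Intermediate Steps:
$\frac{25097}{33426} + \frac{10434}{-38504} = 25097 \cdot \frac{1}{33426} + 10434 \left(- \frac{1}{38504}\right) = \frac{25097}{33426} - \frac{5217}{19252} = \frac{154392001}{321758676}$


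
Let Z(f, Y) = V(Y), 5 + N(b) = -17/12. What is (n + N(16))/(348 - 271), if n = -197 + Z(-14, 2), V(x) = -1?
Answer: -223/84 ≈ -2.6548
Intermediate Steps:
N(b) = -77/12 (N(b) = -5 - 17/12 = -77/12)
Z(f, Y) = -1
n = -198 (n = -197 - 1 = -198)
(n + N(16))/(348 - 271) = (-198 - 77/12)/(348 - 271) = -2453/12/77 = -2453/12*1/77 = -223/84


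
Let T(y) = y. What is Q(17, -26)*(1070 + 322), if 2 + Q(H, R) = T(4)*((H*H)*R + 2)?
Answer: -41829600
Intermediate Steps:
Q(H, R) = 6 + 4*R*H**2 (Q(H, R) = -2 + 4*((H*H)*R + 2) = -2 + 4*(H**2*R + 2) = -2 + 4*(R*H**2 + 2) = -2 + 4*(2 + R*H**2) = -2 + (8 + 4*R*H**2) = 6 + 4*R*H**2)
Q(17, -26)*(1070 + 322) = (6 + 4*(-26)*17**2)*(1070 + 322) = (6 + 4*(-26)*289)*1392 = (6 - 30056)*1392 = -30050*1392 = -41829600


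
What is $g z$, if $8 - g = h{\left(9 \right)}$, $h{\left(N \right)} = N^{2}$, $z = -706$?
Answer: $51538$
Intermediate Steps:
$g = -73$ ($g = 8 - 9^{2} = 8 - 81 = -73$)
$g z = \left(-73\right) \left(-706\right) = 51538$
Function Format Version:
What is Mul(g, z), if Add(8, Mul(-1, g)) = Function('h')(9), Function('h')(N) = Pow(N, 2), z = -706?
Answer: 51538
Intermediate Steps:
g = -73 (g = Add(8, Mul(-1, Pow(9, 2))) = Add(8, Mul(-1, 81)) = Add(8, -81) = -73)
Mul(g, z) = Mul(-73, -706) = 51538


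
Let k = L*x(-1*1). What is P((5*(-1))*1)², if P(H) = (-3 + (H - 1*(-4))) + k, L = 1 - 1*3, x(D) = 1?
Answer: 36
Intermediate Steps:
L = -2 (L = 1 - 3 = -2)
k = -2 (k = -2*1 = -2)
P(H) = -1 + H (P(H) = (-3 + (H - 1*(-4))) - 2 = (-3 + (H + 4)) - 2 = (-3 + (4 + H)) - 2 = (1 + H) - 2 = -1 + H)
P((5*(-1))*1)² = (-1 + (5*(-1))*1)² = (-1 - 5*1)² = (-1 - 5)² = (-6)² = 36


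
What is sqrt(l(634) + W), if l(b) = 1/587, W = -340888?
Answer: I*sqrt(117459436685)/587 ≈ 583.86*I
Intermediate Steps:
l(b) = 1/587
sqrt(l(634) + W) = sqrt(1/587 - 340888) = sqrt(-200101255/587) = I*sqrt(117459436685)/587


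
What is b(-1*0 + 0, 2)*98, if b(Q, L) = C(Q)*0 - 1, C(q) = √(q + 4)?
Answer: -98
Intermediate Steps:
C(q) = √(4 + q)
b(Q, L) = -1 (b(Q, L) = √(4 + Q)*0 - 1 = 0 - 1 = -1)
b(-1*0 + 0, 2)*98 = -1*98 = -98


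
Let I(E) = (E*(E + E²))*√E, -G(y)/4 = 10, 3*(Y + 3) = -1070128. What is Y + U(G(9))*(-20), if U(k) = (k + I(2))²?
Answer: -1183417/3 + 19200*√2 ≈ -3.6732e+5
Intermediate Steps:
Y = -1070137/3 (Y = -3 + (⅓)*(-1070128) = -3 - 1070128/3 = -1070137/3 ≈ -3.5671e+5)
G(y) = -40 (G(y) = -4*10 = -40)
I(E) = E^(3/2)*(E + E²)
U(k) = (k + 12*√2)² (U(k) = (k + 2^(5/2)*(1 + 2))² = (k + (4*√2)*3)² = (k + 12*√2)²)
Y + U(G(9))*(-20) = -1070137/3 + (-40 + 12*√2)²*(-20) = -1070137/3 - 20*(-40 + 12*√2)²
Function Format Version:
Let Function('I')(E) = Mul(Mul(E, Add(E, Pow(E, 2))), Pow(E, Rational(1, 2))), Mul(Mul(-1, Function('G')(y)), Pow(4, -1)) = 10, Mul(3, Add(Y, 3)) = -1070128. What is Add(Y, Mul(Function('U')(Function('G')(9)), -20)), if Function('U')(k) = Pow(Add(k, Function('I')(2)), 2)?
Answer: Add(Rational(-1183417, 3), Mul(19200, Pow(2, Rational(1, 2)))) ≈ -3.6732e+5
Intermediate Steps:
Y = Rational(-1070137, 3) (Y = Add(-3, Mul(Rational(1, 3), -1070128)) = Add(-3, Rational(-1070128, 3)) = Rational(-1070137, 3) ≈ -3.5671e+5)
Function('G')(y) = -40 (Function('G')(y) = Mul(-4, 10) = -40)
Function('I')(E) = Mul(Pow(E, Rational(3, 2)), Add(E, Pow(E, 2)))
Function('U')(k) = Pow(Add(k, Mul(12, Pow(2, Rational(1, 2)))), 2) (Function('U')(k) = Pow(Add(k, Mul(Pow(2, Rational(5, 2)), Add(1, 2))), 2) = Pow(Add(k, Mul(Mul(4, Pow(2, Rational(1, 2))), 3)), 2) = Pow(Add(k, Mul(12, Pow(2, Rational(1, 2)))), 2))
Add(Y, Mul(Function('U')(Function('G')(9)), -20)) = Add(Rational(-1070137, 3), Mul(Pow(Add(-40, Mul(12, Pow(2, Rational(1, 2)))), 2), -20)) = Add(Rational(-1070137, 3), Mul(-20, Pow(Add(-40, Mul(12, Pow(2, Rational(1, 2)))), 2)))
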